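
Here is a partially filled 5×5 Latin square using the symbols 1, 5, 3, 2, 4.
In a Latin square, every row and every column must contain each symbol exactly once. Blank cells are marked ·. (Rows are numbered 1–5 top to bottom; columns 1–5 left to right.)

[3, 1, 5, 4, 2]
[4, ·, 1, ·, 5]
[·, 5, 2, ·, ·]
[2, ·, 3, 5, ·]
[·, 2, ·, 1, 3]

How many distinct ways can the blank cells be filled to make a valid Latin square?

1

Row 2, column 2: eliminating its row and column leaves {3}.
Row 2, column 4: eliminating its row and column leaves {3, 2}.
Row 3, column 1: eliminating its row and column leaves {1}.
Row 3, column 4: eliminating its row and column leaves {3}.
Row 3, column 5: eliminating its row and column leaves {1, 4}.
Row 4, column 2: eliminating its row and column leaves {4}.
Row 4, column 5: eliminating its row and column leaves {1, 4}.
Row 5, column 1: eliminating its row and column leaves {5}.
Row 5, column 3: eliminating its row and column leaves {4}.
Only one assignment across all blanks avoids any row or column repeat, giving 1 completion.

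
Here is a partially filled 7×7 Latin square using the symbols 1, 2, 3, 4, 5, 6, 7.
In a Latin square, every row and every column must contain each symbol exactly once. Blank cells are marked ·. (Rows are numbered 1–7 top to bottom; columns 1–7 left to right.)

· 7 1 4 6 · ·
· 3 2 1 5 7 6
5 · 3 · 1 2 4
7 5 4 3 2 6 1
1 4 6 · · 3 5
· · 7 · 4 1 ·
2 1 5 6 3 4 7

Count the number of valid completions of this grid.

1

Row 1, column 1: eliminating its row and column leaves {3}.
Row 1, column 6: eliminating its row and column leaves {5}.
Row 1, column 7: eliminating its row and column leaves {2, 3}.
Row 2, column 1: eliminating its row and column leaves {4}.
Row 3, column 2: eliminating its row and column leaves {6}.
Row 3, column 4: eliminating its row and column leaves {7}.
Row 5, column 4: eliminating its row and column leaves {2, 7}.
Row 5, column 5: eliminating its row and column leaves {7}.
Row 6, column 1: eliminating its row and column leaves {3, 6}.
Row 6, column 2: eliminating its row and column leaves {2, 6}.
Row 6, column 4: eliminating its row and column leaves {2, 5}.
Row 6, column 7: eliminating its row and column leaves {2, 3}.
Only one assignment across all blanks avoids any row or column repeat, giving 1 completion.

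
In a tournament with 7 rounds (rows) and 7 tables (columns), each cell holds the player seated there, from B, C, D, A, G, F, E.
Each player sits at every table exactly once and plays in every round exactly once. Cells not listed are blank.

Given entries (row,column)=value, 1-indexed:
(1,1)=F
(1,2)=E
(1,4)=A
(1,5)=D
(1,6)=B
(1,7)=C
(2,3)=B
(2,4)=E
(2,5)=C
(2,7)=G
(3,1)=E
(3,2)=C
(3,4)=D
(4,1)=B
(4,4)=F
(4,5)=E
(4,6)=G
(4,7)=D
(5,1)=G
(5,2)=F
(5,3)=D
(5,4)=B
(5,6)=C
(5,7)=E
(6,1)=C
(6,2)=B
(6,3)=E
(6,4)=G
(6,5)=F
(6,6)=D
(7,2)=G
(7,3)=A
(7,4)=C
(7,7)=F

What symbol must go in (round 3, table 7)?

B

Round 1, table 3: round 1 has {B, C, D, A, F, E} and table 3 has {B, D, A, E}, leaving only G.
Round 3, table 3: round 3 has {C, D, E} and table 3 has {B, D, A, G, E}, leaving only F.
Round 3, table 6: round 3 has {C, D, F, E} and table 6 has {B, C, D, G}, leaving only A.
Round 3 already has {C, D, A, F, E} and table 7 already has {C, D, G, F, E}, so round 3, table 7 must be B.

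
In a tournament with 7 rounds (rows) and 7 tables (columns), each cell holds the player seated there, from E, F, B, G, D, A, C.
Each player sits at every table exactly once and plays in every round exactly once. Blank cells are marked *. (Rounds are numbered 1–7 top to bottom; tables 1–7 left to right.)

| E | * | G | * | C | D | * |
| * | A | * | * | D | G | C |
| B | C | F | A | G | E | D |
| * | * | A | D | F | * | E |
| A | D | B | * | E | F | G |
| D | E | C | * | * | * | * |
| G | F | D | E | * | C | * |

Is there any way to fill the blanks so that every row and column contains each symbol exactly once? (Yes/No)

No round or table among the givens repeats a symbol, and propagating forced cells runs into no contradiction.
One valid completion exists (for instance, E B G F C D A / F A E B D G C / B C F A G E D / C G A D F B E / A D B C E F G / D E C G B A F / G F D E A C B).

Yes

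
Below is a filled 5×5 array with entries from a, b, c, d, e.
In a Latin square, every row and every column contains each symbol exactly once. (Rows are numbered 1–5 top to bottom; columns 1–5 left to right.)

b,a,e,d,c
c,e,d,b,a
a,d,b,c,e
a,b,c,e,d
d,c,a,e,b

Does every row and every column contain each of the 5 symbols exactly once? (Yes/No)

No

Every row is a permutation, but column 1 contains a twice (at rows 3 and 4).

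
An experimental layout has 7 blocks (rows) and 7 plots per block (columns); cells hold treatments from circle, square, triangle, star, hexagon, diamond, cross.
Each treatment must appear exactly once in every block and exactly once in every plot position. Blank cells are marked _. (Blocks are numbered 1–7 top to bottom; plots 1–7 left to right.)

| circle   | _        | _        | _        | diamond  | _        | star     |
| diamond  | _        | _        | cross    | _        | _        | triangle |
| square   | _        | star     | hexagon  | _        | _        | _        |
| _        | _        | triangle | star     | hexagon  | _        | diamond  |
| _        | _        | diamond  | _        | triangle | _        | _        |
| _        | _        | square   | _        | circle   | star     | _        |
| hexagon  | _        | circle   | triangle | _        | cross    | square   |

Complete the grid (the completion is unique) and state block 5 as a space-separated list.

star square diamond circle triangle hexagon cross

Block 1, plot 4: block 1 has {circle, star, diamond} and plot 4 has {triangle, star, hexagon, cross}, leaving only square.
Block 5, plot 4: block 5 has {triangle, diamond} and plot 4 has {square, triangle, star, hexagon, cross}, leaving only circle.
Block 2, plot 3: block 2 has {triangle, diamond, cross} and plot 3 has {circle, square, triangle, star, diamond}, leaving only hexagon.
Block 1, plot 3: block 1 has {circle, square, star, diamond} and plot 3 has {circle, square, triangle, star, hexagon, diamond}, leaving only cross.
Block 3, plot 5: block 3 has {square, star, hexagon} and plot 5 has {circle, triangle, hexagon, diamond}, leaving only cross.
Block 3, plot 7: block 3 has {square, star, hexagon, cross} and plot 7 has {square, triangle, star, diamond}, leaving only circle.
Block 4, plot 1: block 4 has {triangle, star, hexagon, diamond} and plot 1 has {circle, square, hexagon, diamond}, leaving only cross.
Block 5, plot 1: block 5 has {circle, triangle, diamond} and plot 1 has {circle, square, hexagon, diamond, cross}, leaving only star.
Block 6, plot 1: block 6 has {circle, square, star} and plot 1 has {circle, square, star, hexagon, diamond, cross}, leaving only triangle.
Block 6, plot 4: block 6 has {circle, square, triangle, star} and plot 4 has {circle, square, triangle, star, hexagon, cross}, leaving only diamond.
Block 7, plot 5: block 7 has {circle, square, triangle, hexagon, cross} and plot 5 has {circle, triangle, hexagon, diamond, cross}, leaving only star.
Block 2, plot 5: block 2 has {triangle, hexagon, diamond, cross} and plot 5 has {circle, triangle, star, hexagon, diamond, cross}, leaving only square.
Block 2, plot 6: block 2 has {square, triangle, hexagon, diamond, cross} and plot 6 has {star, cross}, leaving only circle.
Block 2, plot 2: block 2 has {circle, square, triangle, hexagon, diamond, cross} and plot 2 has {}, leaving only star.
Block 4, plot 6: block 4 has {triangle, star, hexagon, diamond, cross} and plot 6 has {circle, star, cross}, leaving only square.
Block 5, plot 6: block 5 has {circle, triangle, star, diamond} and plot 6 has {circle, square, star, cross}, leaving only hexagon.
Block 5, plot 7: block 5 has {circle, triangle, star, hexagon, diamond} and plot 7 has {circle, square, triangle, star, diamond}, leaving only cross.
Block 5, plot 2: block 5 has {circle, triangle, star, hexagon, diamond, cross} and plot 2 has {star}, leaving only square.
So block 5 reads: star square diamond circle triangle hexagon cross.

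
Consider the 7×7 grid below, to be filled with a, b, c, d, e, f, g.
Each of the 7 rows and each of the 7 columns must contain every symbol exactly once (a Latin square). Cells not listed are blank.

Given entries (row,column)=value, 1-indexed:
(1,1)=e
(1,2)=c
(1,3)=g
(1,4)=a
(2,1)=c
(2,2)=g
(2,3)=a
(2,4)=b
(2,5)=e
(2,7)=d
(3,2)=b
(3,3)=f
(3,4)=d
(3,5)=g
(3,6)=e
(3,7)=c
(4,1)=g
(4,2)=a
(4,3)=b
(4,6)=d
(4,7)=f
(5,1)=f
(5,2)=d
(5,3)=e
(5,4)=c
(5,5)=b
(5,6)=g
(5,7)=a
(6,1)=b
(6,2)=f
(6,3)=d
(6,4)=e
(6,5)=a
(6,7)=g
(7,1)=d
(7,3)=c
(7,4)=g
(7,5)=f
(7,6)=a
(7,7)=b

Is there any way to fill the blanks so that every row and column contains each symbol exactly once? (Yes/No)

No

Row 1, column 7: row 1 together with column 7 already contain {a, b, c, d, e, f, g} — every symbol — so nothing can go there. The grid has no valid completion.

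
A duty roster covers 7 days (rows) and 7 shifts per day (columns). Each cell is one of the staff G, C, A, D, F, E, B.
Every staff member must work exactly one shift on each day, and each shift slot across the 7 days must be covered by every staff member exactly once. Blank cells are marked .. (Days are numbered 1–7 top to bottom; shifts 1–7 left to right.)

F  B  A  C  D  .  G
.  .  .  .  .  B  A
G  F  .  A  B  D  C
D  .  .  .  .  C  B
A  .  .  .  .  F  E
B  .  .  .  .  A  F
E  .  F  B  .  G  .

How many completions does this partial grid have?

6

Day 1, shift 6: eliminating its day and shift leaves {E}.
Day 2, shift 1: eliminating its day and shift leaves {C}.
Day 2, shift 2: eliminating its day and shift leaves {G, C, D, E}.
Day 2, shift 3: eliminating its day and shift leaves {G, C, D, E}.
Day 2, shift 4: eliminating its day and shift leaves {G, D, F, E}.
Day 2, shift 5: eliminating its day and shift leaves {G, C, F, E}.
Day 3, shift 3: eliminating its day and shift leaves {E}.
Day 4, shift 2: eliminating its day and shift leaves {G, A, E}.
Day 4, shift 3: eliminating its day and shift leaves {G, E}.
Day 4, shift 4: eliminating its day and shift leaves {G, F, E}.
Day 4, shift 5: eliminating its day and shift leaves {G, A, F, E}.
Day 5, shift 2: eliminating its day and shift leaves {G, C, D}.
Day 5, shift 3: eliminating its day and shift leaves {G, C, D, B}.
Day 5, shift 4: eliminating its day and shift leaves {G, D}.
Day 5, shift 5: eliminating its day and shift leaves {G, C}.
Day 6, shift 2: eliminating its day and shift leaves {G, C, D, E}.
Day 6, shift 3: eliminating its day and shift leaves {G, C, D, E}.
Day 6, shift 4: eliminating its day and shift leaves {G, D, E}.
Day 6, shift 5: eliminating its day and shift leaves {G, C, E}.
Day 7, shift 2: eliminating its day and shift leaves {C, A, D}.
Day 7, shift 5: eliminating its day and shift leaves {C, A}.
Day 7, shift 7: eliminating its day and shift leaves {D}.
Enumerating the assignments across these blanks that avoid any day or shift repeat gives 6 completions.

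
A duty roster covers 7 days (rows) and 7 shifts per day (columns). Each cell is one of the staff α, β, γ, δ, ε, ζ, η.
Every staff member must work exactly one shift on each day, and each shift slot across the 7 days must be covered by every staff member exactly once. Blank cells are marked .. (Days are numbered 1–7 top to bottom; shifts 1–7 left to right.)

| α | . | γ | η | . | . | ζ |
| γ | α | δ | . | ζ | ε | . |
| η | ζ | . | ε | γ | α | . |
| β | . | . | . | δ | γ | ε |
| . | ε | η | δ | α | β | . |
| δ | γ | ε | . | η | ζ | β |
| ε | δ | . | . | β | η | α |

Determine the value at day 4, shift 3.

α

Day 1, shift 2: day 1 has {α, γ, ζ, η} and shift 2 has {α, γ, δ, ε, ζ}, leaving only β.
Day 1, shift 5: day 1 has {α, β, γ, ζ, η} and shift 5 has {α, β, γ, δ, ζ, η}, leaving only ε.
Day 1, shift 6: day 1 has {α, β, γ, ε, ζ, η} and shift 6 has {α, β, γ, ε, ζ, η}, leaving only δ.
Day 2, shift 4: day 2 has {α, γ, δ, ε, ζ} and shift 4 has {δ, ε, η}, leaving only β.
Day 2, shift 7: day 2 has {α, β, γ, δ, ε, ζ} and shift 7 has {α, β, ε, ζ}, leaving only η.
Day 3, shift 3: day 3 has {α, γ, ε, ζ, η} and shift 3 has {γ, δ, ε, η}, leaving only β.
Day 3, shift 7: day 3 has {α, β, γ, ε, ζ, η} and shift 7 has {α, β, ε, ζ, η}, leaving only δ.
Day 4, shift 2: day 4 has {β, γ, δ, ε} and shift 2 has {α, β, γ, δ, ε, ζ}, leaving only η.
Day 5, shift 1: day 5 has {α, β, δ, ε, η} and shift 1 has {α, β, γ, δ, ε, η}, leaving only ζ.
Day 5, shift 7: day 5 has {α, β, δ, ε, ζ, η} and shift 7 has {α, β, δ, ε, ζ, η}, leaving only γ.
Day 6, shift 4: day 6 has {β, γ, δ, ε, ζ, η} and shift 4 has {β, δ, ε, η}, leaving only α.
Day 4, shift 4: day 4 has {β, γ, δ, ε, η} and shift 4 has {α, β, δ, ε, η}, leaving only ζ.
Day 4 already has {β, γ, δ, ε, ζ, η} and shift 3 already has {β, γ, δ, ε, η}, so day 4, shift 3 must be α.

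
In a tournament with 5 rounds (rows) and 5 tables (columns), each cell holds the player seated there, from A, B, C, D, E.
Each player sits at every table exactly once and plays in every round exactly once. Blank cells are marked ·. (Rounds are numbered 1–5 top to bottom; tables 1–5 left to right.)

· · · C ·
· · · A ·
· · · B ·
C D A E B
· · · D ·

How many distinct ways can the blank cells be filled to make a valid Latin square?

56

Round 1, table 1: eliminating its round and table leaves {A, B, D, E}.
Round 1, table 2: eliminating its round and table leaves {A, B, E}.
Round 1, table 3: eliminating its round and table leaves {B, D, E}.
Round 1, table 5: eliminating its round and table leaves {A, D, E}.
Round 2, table 1: eliminating its round and table leaves {B, D, E}.
Round 2, table 2: eliminating its round and table leaves {B, C, E}.
Round 2, table 3: eliminating its round and table leaves {B, C, D, E}.
Round 2, table 5: eliminating its round and table leaves {C, D, E}.
Round 3, table 1: eliminating its round and table leaves {A, D, E}.
Round 3, table 2: eliminating its round and table leaves {A, C, E}.
Round 3, table 3: eliminating its round and table leaves {C, D, E}.
Round 3, table 5: eliminating its round and table leaves {A, C, D, E}.
Round 5, table 1: eliminating its round and table leaves {A, B, E}.
Round 5, table 2: eliminating its round and table leaves {A, B, C, E}.
Round 5, table 3: eliminating its round and table leaves {B, C, E}.
Round 5, table 5: eliminating its round and table leaves {A, C, E}.
Enumerating the assignments across these blanks that avoid any round or table repeat gives 56 completions.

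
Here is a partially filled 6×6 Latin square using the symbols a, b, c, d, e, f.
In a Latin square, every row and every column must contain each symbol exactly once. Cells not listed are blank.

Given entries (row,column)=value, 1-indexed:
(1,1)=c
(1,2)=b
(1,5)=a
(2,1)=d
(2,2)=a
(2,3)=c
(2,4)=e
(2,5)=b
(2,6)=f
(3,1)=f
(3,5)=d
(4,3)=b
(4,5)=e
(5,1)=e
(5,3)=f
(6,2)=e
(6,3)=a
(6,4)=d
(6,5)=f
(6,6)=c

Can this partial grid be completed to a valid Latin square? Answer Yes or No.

No row or column among the givens repeats a symbol, and propagating forced cells runs into no contradiction.
One valid completion exists (for instance, c b d f a e / d a c e b f / f c e b d a / a f b c e d / e d f a c b / b e a d f c).

Yes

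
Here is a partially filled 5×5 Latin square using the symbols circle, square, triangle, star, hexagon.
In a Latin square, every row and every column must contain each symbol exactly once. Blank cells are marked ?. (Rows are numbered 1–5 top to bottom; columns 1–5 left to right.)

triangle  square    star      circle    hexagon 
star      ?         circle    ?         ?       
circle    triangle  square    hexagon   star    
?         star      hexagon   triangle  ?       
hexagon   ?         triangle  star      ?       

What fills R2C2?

hexagon

Row 2 already has {circle, star} and column 2 already has {square, triangle, star}, so row 2, column 2 must be hexagon.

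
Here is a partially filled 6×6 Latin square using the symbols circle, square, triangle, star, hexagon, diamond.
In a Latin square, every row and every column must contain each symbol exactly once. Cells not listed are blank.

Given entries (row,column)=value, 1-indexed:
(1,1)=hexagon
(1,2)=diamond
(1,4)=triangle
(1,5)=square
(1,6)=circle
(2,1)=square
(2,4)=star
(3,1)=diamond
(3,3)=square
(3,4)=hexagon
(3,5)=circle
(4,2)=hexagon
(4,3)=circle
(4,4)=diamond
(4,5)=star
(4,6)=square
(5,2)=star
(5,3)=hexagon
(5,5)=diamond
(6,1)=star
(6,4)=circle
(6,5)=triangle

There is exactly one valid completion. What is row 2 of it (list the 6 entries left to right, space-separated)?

Row 2, column 5: row 2 has {square, star} and column 5 has {circle, square, triangle, star, diamond}, leaving only hexagon.
Row 1, column 3: row 1 has {circle, square, triangle, hexagon, diamond} and column 3 has {circle, square, hexagon}, leaving only star.
Row 3, column 2: row 3 has {circle, square, hexagon, diamond} and column 2 has {star, hexagon, diamond}, leaving only triangle.
Row 2, column 2: row 2 has {square, star, hexagon} and column 2 has {triangle, star, hexagon, diamond}, leaving only circle.
Row 3, column 6: row 3 has {circle, square, triangle, hexagon, diamond} and column 6 has {circle, square}, leaving only star.
Row 4, column 1: row 4 has {circle, square, star, hexagon, diamond} and column 1 has {square, star, hexagon, diamond}, leaving only triangle.
Row 5, column 1: row 5 has {star, hexagon, diamond} and column 1 has {square, triangle, star, hexagon, diamond}, leaving only circle.
Row 5, column 4: row 5 has {circle, star, hexagon, diamond} and column 4 has {circle, triangle, star, hexagon, diamond}, leaving only square.
Row 5, column 6: row 5 has {circle, square, star, hexagon, diamond} and column 6 has {circle, square, star}, leaving only triangle.
Row 2, column 6: row 2 has {circle, square, star, hexagon} and column 6 has {circle, square, triangle, star}, leaving only diamond.
Row 2, column 3: row 2 has {circle, square, star, hexagon, diamond} and column 3 has {circle, square, star, hexagon}, leaving only triangle.
So row 2 reads: square circle triangle star hexagon diamond.

square circle triangle star hexagon diamond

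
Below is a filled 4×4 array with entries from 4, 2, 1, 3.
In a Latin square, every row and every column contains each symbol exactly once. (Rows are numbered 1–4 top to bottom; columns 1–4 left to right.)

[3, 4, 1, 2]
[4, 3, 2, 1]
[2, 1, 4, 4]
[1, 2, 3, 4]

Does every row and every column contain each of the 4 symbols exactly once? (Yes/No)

No

Column 4 contains 4 twice (at rows 3 and 4), so it is not a permutation.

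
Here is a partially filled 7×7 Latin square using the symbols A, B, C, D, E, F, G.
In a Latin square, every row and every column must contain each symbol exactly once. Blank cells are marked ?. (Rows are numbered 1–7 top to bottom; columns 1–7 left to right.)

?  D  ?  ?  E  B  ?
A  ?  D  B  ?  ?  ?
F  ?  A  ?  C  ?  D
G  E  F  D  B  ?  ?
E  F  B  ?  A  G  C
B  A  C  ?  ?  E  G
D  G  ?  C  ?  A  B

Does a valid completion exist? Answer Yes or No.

No

Row 3, column 6: row 3 together with column 6 already contain {A, B, C, D, E, F, G} — every symbol — so nothing can go there. The grid has no valid completion.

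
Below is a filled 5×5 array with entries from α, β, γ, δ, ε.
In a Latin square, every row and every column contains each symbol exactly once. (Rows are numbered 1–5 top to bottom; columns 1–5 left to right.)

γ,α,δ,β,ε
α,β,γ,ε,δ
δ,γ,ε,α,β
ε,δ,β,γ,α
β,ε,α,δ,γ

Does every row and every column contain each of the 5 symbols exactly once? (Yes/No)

Each row is a permutation of the 5 symbols, and so is each column.

Yes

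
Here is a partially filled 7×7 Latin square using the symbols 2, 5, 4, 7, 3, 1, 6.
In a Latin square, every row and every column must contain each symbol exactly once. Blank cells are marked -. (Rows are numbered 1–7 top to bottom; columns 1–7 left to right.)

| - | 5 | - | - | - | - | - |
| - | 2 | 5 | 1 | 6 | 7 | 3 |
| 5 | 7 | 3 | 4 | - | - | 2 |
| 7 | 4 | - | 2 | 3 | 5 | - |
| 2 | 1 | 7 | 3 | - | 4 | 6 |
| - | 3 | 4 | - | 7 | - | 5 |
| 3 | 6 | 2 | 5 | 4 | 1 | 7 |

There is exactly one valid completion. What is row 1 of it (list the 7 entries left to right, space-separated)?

6 5 1 7 2 3 4

Row 2, column 1: row 2 has {2, 5, 7, 3, 1, 6} and column 1 has {2, 5, 7, 3}, leaving only 4.
Row 3, column 5: row 3 has {2, 5, 4, 7, 3} and column 5 has {4, 7, 3, 6}, leaving only 1.
Row 1, column 5: row 1 has {5} and column 5 has {4, 7, 3, 1, 6}, leaving only 2.
Row 3, column 6: row 3 has {2, 5, 4, 7, 3, 1} and column 6 has {5, 4, 7, 1}, leaving only 6.
Row 1, column 6: row 1 has {2, 5} and column 6 has {5, 4, 7, 1, 6}, leaving only 3.
Row 4, column 7: row 4 has {2, 5, 4, 7, 3} and column 7 has {2, 5, 7, 3, 6}, leaving only 1.
Row 1, column 7: row 1 has {2, 5, 3} and column 7 has {2, 5, 7, 3, 1, 6}, leaving only 4.
Row 4, column 3: row 4 has {2, 5, 4, 7, 3, 1} and column 3 has {2, 5, 4, 7, 3}, leaving only 6.
Row 1, column 3: row 1 has {2, 5, 4, 3} and column 3 has {2, 5, 4, 7, 3, 6}, leaving only 1.
Row 1, column 1: row 1 has {2, 5, 4, 3, 1} and column 1 has {2, 5, 4, 7, 3}, leaving only 6.
Row 1, column 4: row 1 has {2, 5, 4, 3, 1, 6} and column 4 has {2, 5, 4, 3, 1}, leaving only 7.
So row 1 reads: 6 5 1 7 2 3 4.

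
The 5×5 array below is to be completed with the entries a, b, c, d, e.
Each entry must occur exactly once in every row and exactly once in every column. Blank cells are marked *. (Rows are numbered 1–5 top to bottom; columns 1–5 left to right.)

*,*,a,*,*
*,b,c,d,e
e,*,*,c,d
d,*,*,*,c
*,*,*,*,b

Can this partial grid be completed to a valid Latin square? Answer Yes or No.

No

Row 1, column 5: row 1 together with column 5 already contain {a, b, c, d, e} — every symbol — so nothing can go there. The grid has no valid completion.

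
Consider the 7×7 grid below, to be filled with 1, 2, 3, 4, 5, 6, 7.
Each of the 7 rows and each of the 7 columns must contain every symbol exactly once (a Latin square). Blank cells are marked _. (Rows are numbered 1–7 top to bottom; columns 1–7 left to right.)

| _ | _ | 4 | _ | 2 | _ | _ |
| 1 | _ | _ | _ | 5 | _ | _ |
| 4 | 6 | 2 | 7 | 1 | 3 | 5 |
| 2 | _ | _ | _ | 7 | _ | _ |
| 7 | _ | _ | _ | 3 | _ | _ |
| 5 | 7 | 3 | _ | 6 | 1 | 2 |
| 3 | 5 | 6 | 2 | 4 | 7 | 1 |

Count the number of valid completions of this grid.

Row 1, column 1: eliminating its row and column leaves {6}.
Row 1, column 2: eliminating its row and column leaves {1, 3}.
Row 1, column 4: eliminating its row and column leaves {1, 3, 5, 6}.
Row 1, column 6: eliminating its row and column leaves {5, 6}.
Row 1, column 7: eliminating its row and column leaves {3, 6, 7}.
Row 2, column 2: eliminating its row and column leaves {2, 3, 4}.
Row 2, column 3: eliminating its row and column leaves {7}.
Row 2, column 4: eliminating its row and column leaves {3, 4, 6}.
Row 2, column 6: eliminating its row and column leaves {2, 4, 6}.
Row 2, column 7: eliminating its row and column leaves {3, 4, 6, 7}.
Row 4, column 2: eliminating its row and column leaves {1, 3, 4}.
Row 4, column 3: eliminating its row and column leaves {1, 5}.
Row 4, column 4: eliminating its row and column leaves {1, 3, 4, 5, 6}.
Row 4, column 6: eliminating its row and column leaves {4, 5, 6}.
Row 4, column 7: eliminating its row and column leaves {3, 4, 6}.
Row 5, column 2: eliminating its row and column leaves {1, 2, 4}.
Row 5, column 3: eliminating its row and column leaves {1, 5}.
Row 5, column 4: eliminating its row and column leaves {1, 4, 5, 6}.
Row 5, column 6: eliminating its row and column leaves {2, 4, 5, 6}.
Row 5, column 7: eliminating its row and column leaves {4, 6}.
Row 6, column 4: eliminating its row and column leaves {4}.
Enumerating the assignments across these blanks that avoid any row or column repeat gives 14 completions.

14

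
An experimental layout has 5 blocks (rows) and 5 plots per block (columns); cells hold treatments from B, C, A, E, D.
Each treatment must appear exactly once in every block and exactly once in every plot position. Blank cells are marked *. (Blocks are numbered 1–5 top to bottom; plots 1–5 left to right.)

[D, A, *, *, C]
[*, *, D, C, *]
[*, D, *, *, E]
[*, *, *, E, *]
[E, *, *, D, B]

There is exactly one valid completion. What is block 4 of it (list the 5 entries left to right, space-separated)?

A B C E D

Block 1, plot 4: block 1 has {C, A, D} and plot 4 has {C, E, D}, leaving only B.
Block 1, plot 3: block 1 has {B, C, A, D} and plot 3 has {D}, leaving only E.
Block 2, plot 5: block 2 has {C, D} and plot 5 has {B, C, E}, leaving only A.
Block 4, plot 5: block 4 has {E} and plot 5 has {B, C, A, E}, leaving only D.
Block 2, plot 1: block 2 has {C, A, D} and plot 1 has {E, D}, leaving only B.
Block 2, plot 2: block 2 has {B, C, A, D} and plot 2 has {A, D}, leaving only E.
Block 3, plot 4: block 3 has {E, D} and plot 4 has {B, C, E, D}, leaving only A.
Block 3, plot 1: block 3 has {A, E, D} and plot 1 has {B, E, D}, leaving only C.
Block 4, plot 1: block 4 has {E, D} and plot 1 has {B, C, E, D}, leaving only A.
Block 3, plot 3: block 3 has {C, A, E, D} and plot 3 has {E, D}, leaving only B.
Block 4, plot 3: block 4 has {A, E, D} and plot 3 has {B, E, D}, leaving only C.
Block 4, plot 2: block 4 has {C, A, E, D} and plot 2 has {A, E, D}, leaving only B.
So block 4 reads: A B C E D.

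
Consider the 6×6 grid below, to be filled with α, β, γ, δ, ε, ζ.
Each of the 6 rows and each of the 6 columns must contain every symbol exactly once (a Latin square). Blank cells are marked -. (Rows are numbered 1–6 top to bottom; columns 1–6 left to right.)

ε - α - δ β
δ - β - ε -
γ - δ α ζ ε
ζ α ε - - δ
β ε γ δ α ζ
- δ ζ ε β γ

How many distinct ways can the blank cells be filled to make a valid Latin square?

2

Row 1, column 2: eliminating its row and column leaves {γ, ζ}.
Row 1, column 4: eliminating its row and column leaves {γ, ζ}.
Row 2, column 2: eliminating its row and column leaves {γ, ζ}.
Row 2, column 4: eliminating its row and column leaves {γ, ζ}.
Row 2, column 6: eliminating its row and column leaves {α}.
Row 3, column 2: eliminating its row and column leaves {β}.
Row 4, column 4: eliminating its row and column leaves {β, γ}.
Row 4, column 5: eliminating its row and column leaves {γ}.
Row 6, column 1: eliminating its row and column leaves {α}.
Enumerating the assignments across these blanks that avoid any row or column repeat gives 2 completions.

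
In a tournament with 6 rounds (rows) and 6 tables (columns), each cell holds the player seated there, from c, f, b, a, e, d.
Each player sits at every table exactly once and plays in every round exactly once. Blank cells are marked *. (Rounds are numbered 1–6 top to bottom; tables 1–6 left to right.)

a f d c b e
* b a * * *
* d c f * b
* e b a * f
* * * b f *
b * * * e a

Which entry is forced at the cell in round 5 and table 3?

e

Round 5 already has {f, b} and table 3 already has {c, b, a, d}, so round 5, table 3 must be e.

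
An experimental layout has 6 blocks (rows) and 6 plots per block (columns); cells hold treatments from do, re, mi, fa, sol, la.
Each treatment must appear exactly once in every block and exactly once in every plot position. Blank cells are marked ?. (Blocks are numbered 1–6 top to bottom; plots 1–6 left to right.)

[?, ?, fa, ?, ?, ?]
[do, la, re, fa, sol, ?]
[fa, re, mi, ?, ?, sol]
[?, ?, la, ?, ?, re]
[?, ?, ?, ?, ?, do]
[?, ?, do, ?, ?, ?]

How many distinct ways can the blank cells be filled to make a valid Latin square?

Block 1, plot 1: eliminating its block and plot leaves {re, mi, sol, la}.
Block 1, plot 2: eliminating its block and plot leaves {do, mi, sol}.
Block 1, plot 4: eliminating its block and plot leaves {do, re, mi, sol, la}.
Block 1, plot 5: eliminating its block and plot leaves {do, re, mi, la}.
Block 1, plot 6: eliminating its block and plot leaves {mi, la}.
Block 2, plot 6: eliminating its block and plot leaves {mi}.
Block 3, plot 4: eliminating its block and plot leaves {do, la}.
Block 3, plot 5: eliminating its block and plot leaves {do, la}.
Block 4, plot 1: eliminating its block and plot leaves {mi, sol}.
Block 4, plot 2: eliminating its block and plot leaves {do, mi, fa, sol}.
Block 4, plot 4: eliminating its block and plot leaves {do, mi, sol}.
Block 4, plot 5: eliminating its block and plot leaves {do, mi, fa}.
Block 5, plot 1: eliminating its block and plot leaves {re, mi, sol, la}.
Block 5, plot 2: eliminating its block and plot leaves {mi, fa, sol}.
Block 5, plot 3: eliminating its block and plot leaves {sol}.
Block 5, plot 4: eliminating its block and plot leaves {re, mi, sol, la}.
Block 5, plot 5: eliminating its block and plot leaves {re, mi, fa, la}.
Block 6, plot 1: eliminating its block and plot leaves {re, mi, sol, la}.
Block 6, plot 2: eliminating its block and plot leaves {mi, fa, sol}.
Block 6, plot 4: eliminating its block and plot leaves {re, mi, sol, la}.
Block 6, plot 5: eliminating its block and plot leaves {re, mi, fa, la}.
Block 6, plot 6: eliminating its block and plot leaves {mi, fa, la}.
Enumerating the assignments across these blanks that avoid any block or plot repeat gives 26 completions.

26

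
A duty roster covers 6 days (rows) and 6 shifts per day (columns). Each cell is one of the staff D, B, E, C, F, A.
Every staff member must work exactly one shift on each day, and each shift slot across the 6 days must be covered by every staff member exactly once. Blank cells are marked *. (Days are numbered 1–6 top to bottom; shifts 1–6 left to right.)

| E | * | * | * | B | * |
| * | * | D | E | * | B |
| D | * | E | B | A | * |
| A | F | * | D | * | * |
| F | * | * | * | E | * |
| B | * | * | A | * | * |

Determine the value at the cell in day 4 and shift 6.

Day 2, shift 1: day 2 has {D, B, E} and shift 1 has {D, B, E, F, A}, leaving only C.
Day 2, shift 2: day 2 has {D, B, E, C} and shift 2 has {F}, leaving only A.
Day 2, shift 5: day 2 has {D, B, E, C, A} and shift 5 has {B, E, A}, leaving only F.
Day 3, shift 2: day 3 has {D, B, E, A} and shift 2 has {F, A}, leaving only C.
Day 1, shift 2: day 1 has {B, E} and shift 2 has {C, F, A}, leaving only D.
Day 3, shift 6: day 3 has {D, B, E, C, A} and shift 6 has {B}, leaving only F.
Day 4, shift 5: day 4 has {D, F, A} and shift 5 has {B, E, F, A}, leaving only C.
Day 4 already has {D, C, F, A} and shift 6 already has {B, F}, so day 4, shift 6 must be E.

E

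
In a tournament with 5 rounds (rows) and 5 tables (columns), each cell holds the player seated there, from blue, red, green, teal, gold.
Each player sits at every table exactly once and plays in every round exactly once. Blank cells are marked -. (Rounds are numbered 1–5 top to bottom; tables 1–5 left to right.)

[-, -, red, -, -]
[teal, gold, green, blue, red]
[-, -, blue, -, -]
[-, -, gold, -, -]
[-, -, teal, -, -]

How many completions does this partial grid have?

Round 1, table 1: eliminating its round and table leaves {blue, green, gold}.
Round 1, table 2: eliminating its round and table leaves {blue, green, teal}.
Round 1, table 4: eliminating its round and table leaves {green, teal, gold}.
Round 1, table 5: eliminating its round and table leaves {blue, green, teal, gold}.
Round 3, table 1: eliminating its round and table leaves {red, green, gold}.
Round 3, table 2: eliminating its round and table leaves {red, green, teal}.
Round 3, table 4: eliminating its round and table leaves {red, green, teal, gold}.
Round 3, table 5: eliminating its round and table leaves {green, teal, gold}.
Round 4, table 1: eliminating its round and table leaves {blue, red, green}.
Round 4, table 2: eliminating its round and table leaves {blue, red, green, teal}.
Round 4, table 4: eliminating its round and table leaves {red, green, teal}.
Round 4, table 5: eliminating its round and table leaves {blue, green, teal}.
Round 5, table 1: eliminating its round and table leaves {blue, red, green, gold}.
Round 5, table 2: eliminating its round and table leaves {blue, red, green}.
Round 5, table 4: eliminating its round and table leaves {red, green, gold}.
Round 5, table 5: eliminating its round and table leaves {blue, green, gold}.
Enumerating the assignments across these blanks that avoid any round or table repeat gives 56 completions.

56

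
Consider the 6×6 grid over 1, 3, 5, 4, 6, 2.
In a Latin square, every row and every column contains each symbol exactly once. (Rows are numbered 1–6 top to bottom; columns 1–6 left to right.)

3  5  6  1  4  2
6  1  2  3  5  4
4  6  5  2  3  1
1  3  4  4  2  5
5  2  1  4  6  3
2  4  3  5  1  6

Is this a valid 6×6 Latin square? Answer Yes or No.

Row 4 contains 4 twice (at columns 3 and 4), so it is not a permutation.

No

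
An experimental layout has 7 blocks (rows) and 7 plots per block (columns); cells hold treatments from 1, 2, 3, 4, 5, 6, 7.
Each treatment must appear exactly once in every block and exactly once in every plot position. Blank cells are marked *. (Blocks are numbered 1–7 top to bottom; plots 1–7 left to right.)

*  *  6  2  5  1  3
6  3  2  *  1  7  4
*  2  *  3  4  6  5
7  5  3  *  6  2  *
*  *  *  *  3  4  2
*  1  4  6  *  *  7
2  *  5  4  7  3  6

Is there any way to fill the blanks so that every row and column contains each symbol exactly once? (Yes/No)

No

Block 7, plot 2: block 7 together with plot 2 already contain {1, 2, 3, 4, 5, 6, 7} — every symbol — so nothing can go there. The grid has no valid completion.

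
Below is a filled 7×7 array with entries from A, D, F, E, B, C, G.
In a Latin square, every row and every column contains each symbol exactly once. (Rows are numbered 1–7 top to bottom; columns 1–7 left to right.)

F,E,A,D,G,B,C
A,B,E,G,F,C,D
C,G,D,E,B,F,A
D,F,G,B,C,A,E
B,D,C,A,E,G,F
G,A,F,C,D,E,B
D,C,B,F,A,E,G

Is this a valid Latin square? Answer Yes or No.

No

Every row is a permutation, but column 6 contains E twice (at rows 6 and 7).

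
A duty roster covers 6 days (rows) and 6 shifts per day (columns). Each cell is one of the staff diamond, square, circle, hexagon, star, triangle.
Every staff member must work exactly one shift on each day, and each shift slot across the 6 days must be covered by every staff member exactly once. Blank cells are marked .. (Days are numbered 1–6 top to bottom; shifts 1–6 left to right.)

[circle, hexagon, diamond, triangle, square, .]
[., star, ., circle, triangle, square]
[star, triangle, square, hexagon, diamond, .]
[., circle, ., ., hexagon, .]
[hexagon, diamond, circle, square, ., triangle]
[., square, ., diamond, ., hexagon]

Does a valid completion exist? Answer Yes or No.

No day or shift among the givens repeats a symbol, and propagating forced cells runs into no contradiction.
One valid completion exists (for instance, circle hexagon diamond triangle square star / diamond star hexagon circle triangle square / star triangle square hexagon diamond circle / square circle triangle star hexagon diamond / hexagon diamond circle square star triangle / triangle square star diamond circle hexagon).

Yes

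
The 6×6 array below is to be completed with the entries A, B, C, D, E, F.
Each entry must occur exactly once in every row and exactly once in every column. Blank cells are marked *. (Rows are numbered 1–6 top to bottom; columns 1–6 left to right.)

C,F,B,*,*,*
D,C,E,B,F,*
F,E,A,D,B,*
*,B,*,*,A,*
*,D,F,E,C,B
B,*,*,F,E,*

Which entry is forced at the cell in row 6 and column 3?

C

Row 1, column 4: row 1 has {B, C, F} and column 4 has {B, D, E, F}, leaving only A.
Row 1, column 5: row 1 has {A, B, C, F} and column 5 has {A, B, C, E, F}, leaving only D.
Row 1, column 6: row 1 has {A, B, C, D, F} and column 6 has {B}, leaving only E.
Row 2, column 6: row 2 has {B, C, D, E, F} and column 6 has {B, E}, leaving only A.
Row 3, column 6: row 3 has {A, B, D, E, F} and column 6 has {A, B, E}, leaving only C.
Row 4, column 1: row 4 has {A, B} and column 1 has {B, C, D, F}, leaving only E.
Row 4, column 4: row 4 has {A, B, E} and column 4 has {A, B, D, E, F}, leaving only C.
Row 4, column 3: row 4 has {A, B, C, E} and column 3 has {A, B, E, F}, leaving only D.
Row 6 already has {B, E, F} and column 3 already has {A, B, D, E, F}, so row 6, column 3 must be C.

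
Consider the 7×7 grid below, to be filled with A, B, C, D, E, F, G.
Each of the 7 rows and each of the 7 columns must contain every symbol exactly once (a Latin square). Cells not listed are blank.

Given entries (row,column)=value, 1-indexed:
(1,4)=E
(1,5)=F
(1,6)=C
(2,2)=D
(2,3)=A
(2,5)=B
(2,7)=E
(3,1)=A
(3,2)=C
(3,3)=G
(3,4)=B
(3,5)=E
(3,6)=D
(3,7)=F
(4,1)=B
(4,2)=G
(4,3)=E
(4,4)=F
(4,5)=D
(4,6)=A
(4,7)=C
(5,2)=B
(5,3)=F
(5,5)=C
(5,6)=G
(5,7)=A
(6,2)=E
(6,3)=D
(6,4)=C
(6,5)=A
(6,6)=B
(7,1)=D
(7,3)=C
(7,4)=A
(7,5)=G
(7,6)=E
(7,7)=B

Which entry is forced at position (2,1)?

Row 1, column 1: row 1 has {C, E, F} and column 1 has {A, B, D}, leaving only G.
Row 1, column 2: row 1 has {C, E, F, G} and column 2 has {B, C, D, E, G}, leaving only A.
Row 1, column 3: row 1 has {A, C, E, F, G} and column 3 has {A, C, D, E, F, G}, leaving only B.
Row 1, column 7: row 1 has {A, B, C, E, F, G} and column 7 has {A, B, C, E, F}, leaving only D.
Row 2, column 4: row 2 has {A, B, D, E} and column 4 has {A, B, C, E, F}, leaving only G.
Row 2, column 6: row 2 has {A, B, D, E, G} and column 6 has {A, B, C, D, E, G}, leaving only F.
Row 2 already has {A, B, D, E, F, G} and column 1 already has {A, B, D, G}, so row 2, column 1 must be C.

C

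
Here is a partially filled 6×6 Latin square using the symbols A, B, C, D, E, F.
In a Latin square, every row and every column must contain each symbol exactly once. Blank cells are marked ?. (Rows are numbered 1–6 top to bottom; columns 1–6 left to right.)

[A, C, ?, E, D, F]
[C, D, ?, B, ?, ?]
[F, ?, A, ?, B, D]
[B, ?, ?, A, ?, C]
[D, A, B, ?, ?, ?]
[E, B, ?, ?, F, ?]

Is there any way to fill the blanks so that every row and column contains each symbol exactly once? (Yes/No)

Row 1, column 3: row 1 together with column 3 already contain {A, B, C, D, E, F} — every symbol — so nothing can go there. The grid has no valid completion.

No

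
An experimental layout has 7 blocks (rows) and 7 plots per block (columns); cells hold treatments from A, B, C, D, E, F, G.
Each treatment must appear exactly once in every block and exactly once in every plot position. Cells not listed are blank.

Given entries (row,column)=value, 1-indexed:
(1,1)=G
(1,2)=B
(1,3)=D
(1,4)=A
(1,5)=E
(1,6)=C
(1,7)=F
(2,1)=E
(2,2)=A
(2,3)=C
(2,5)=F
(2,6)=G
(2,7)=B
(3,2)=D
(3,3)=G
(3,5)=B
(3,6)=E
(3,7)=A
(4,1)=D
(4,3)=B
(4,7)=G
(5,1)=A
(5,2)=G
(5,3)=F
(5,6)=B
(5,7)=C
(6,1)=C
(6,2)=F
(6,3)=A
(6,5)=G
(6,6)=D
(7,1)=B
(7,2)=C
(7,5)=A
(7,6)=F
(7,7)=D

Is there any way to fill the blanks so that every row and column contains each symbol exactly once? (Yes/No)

Yes

No block or plot among the givens repeats a symbol, and propagating forced cells runs into no contradiction.
One valid completion exists (for instance, G B D A E C F / E A C D F G B / F D G C B E A / D E B F C A G / A G F E D B C / C F A B G D E / B C E G A F D).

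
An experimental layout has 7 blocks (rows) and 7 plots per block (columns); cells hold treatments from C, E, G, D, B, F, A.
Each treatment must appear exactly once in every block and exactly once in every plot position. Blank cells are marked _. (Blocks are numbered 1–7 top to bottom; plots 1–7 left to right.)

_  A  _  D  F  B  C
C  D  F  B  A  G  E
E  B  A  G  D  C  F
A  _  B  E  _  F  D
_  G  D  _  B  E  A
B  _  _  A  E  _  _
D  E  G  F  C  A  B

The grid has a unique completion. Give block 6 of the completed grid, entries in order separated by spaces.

B F C A E D G

Block 6, plot 3: block 6 has {E, B, A} and plot 3 has {G, D, B, F, A}, leaving only C.
Block 6, plot 2: block 6 has {C, E, B, A} and plot 2 has {E, G, D, B, A}, leaving only F.
Block 6, plot 6: block 6 has {C, E, B, F, A} and plot 6 has {C, E, G, B, F, A}, leaving only D.
Block 6, plot 7: block 6 has {C, E, D, B, F, A} and plot 7 has {C, E, D, B, F, A}, leaving only G.
So block 6 reads: B F C A E D G.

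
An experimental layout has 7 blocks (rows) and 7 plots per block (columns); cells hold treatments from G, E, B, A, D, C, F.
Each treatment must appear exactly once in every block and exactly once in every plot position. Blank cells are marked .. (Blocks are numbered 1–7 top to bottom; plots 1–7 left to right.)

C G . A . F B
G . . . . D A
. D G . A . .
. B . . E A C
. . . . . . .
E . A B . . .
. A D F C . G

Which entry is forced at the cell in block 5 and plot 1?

Block 1, plot 3: block 1 has {G, B, A, C, F} and plot 3 has {G, A, D}, leaving only E.
Block 1, plot 5: block 1 has {G, E, B, A, C, F} and plot 5 has {E, A, C}, leaving only D.
Block 4, plot 3: block 4 has {E, B, A, C} and plot 3 has {G, E, A, D}, leaving only F.
Block 4, plot 1: block 4 has {E, B, A, C, F} and plot 1 has {G, E, C}, leaving only D.
Block 4, plot 4: block 4 has {E, B, A, D, C, F} and plot 4 has {B, A, F}, leaving only G.
Block 7, plot 1: block 7 has {G, A, D, C, F} and plot 1 has {G, E, D, C}, leaving only B.
Block 3, plot 1: block 3 has {G, A, D} and plot 1 has {G, E, B, D, C}, leaving only F.
Block 5 already has {} and plot 1 already has {G, E, B, D, C, F}, so block 5, plot 1 must be A.

A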